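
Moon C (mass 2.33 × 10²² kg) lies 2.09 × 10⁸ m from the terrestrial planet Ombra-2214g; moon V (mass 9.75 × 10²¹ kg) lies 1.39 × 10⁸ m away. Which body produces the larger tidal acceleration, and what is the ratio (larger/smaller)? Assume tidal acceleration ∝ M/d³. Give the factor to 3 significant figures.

Moon V, by a factor of ≈ 1.42

Compare M/d³ for the two perturbers:
Moon C: (2.33 × 10²²) / (2.09 × 10⁸)³ = 2.552 × 10⁻³
Moon V: (9.75 × 10²¹) / (1.39 × 10⁸)³ = 3.630 × 10⁻³
Ratio (larger/smaller) = 1.42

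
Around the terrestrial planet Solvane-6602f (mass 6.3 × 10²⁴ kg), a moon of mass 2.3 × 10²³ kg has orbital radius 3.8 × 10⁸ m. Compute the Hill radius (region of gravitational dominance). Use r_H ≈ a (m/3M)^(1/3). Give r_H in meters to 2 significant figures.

8.7 × 10⁷ m

r_H ≈ a (m/3M)^(1/3)
    = (3.8 × 10⁸) × (2.3 × 10²³ / (3 × 6.3 × 10²⁴))^(1/3)
    = 8.7 × 10⁷ m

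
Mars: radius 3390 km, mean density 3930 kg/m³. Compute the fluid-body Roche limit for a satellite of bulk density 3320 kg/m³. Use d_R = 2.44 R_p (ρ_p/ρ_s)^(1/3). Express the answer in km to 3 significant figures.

d_R = 2.44 × 3390 km × (3930/3320)^(1/3)
    = 8750 km

8750 km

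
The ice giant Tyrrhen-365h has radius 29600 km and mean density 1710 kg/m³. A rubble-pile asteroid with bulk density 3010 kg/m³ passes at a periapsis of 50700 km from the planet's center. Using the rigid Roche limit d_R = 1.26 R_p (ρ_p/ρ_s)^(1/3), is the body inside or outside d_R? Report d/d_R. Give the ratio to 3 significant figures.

outside; d/d_R ≈ 1.64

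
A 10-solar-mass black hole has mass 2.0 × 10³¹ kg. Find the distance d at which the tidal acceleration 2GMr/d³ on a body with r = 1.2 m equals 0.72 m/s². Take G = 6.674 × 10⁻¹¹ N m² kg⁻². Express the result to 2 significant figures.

2GMr/d³ = a_tidal  ⇒  d = (2GMr / a_tidal)^(1/3)
d = (2 × 6.674×10⁻¹¹ × (2.0 × 10³¹) × (1.2) / (0.72))^(1/3)
  = 1.6 × 10⁷ m

1.6 × 10⁷ m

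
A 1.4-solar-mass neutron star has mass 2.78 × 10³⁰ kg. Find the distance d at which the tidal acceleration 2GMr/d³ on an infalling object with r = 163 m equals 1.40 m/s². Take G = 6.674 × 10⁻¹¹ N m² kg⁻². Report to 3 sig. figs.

3.51 × 10⁷ m

2GMr/d³ = a_tidal  ⇒  d = (2GMr / a_tidal)^(1/3)
d = (2 × 6.674×10⁻¹¹ × (2.78 × 10³⁰) × (163) / (1.40))^(1/3)
  = 3.51 × 10⁷ m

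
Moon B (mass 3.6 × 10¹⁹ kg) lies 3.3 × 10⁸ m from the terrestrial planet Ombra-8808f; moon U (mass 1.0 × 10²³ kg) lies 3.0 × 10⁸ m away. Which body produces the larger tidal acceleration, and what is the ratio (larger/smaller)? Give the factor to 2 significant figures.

Tidal stretch scales as M/d³; compute that for each body.
Moon B: (3.6 × 10¹⁹) / (3.3 × 10⁸)³ = 1.002 × 10⁻⁶
Moon U: (1.0 × 10²³) / (3.0 × 10⁸)³ = 3.704 × 10⁻³
Ratio (larger/smaller) = 3700

Moon U, by a factor of ≈ 3700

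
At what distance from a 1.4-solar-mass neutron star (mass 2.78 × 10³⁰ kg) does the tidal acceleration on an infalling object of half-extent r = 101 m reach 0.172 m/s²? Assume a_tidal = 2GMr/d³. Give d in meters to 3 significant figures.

6.02 × 10⁷ m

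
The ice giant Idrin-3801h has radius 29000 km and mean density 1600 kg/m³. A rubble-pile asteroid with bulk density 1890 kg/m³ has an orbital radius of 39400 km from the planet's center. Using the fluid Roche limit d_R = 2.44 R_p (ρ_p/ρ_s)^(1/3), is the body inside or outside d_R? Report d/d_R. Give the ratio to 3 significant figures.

inside; d/d_R ≈ 0.589

d_R = 2.44 × (29000 km) × (1600/1890)^(1/3) = 66940 km
d/d_R = (39400) / (66940) = 0.589
Since d/d_R < 1, the body is inside the Roche limit.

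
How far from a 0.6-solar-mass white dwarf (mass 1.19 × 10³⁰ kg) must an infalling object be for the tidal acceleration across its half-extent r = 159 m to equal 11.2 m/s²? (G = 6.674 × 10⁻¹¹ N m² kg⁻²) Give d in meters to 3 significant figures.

2GMr/d³ = a_tidal  ⇒  d = (2GMr / a_tidal)^(1/3)
d = (2 × 6.674×10⁻¹¹ × (1.19 × 10³⁰) × (159) / (11.2))^(1/3)
  = 1.31 × 10⁷ m

1.31 × 10⁷ m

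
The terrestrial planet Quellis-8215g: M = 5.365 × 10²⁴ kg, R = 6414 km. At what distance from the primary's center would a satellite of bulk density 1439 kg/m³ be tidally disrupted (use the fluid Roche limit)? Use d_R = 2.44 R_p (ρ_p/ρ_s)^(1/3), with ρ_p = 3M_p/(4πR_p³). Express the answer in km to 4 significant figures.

ρ_p = 3M_p/(4πR_p³) = 3 × (5.365 × 10²⁴) / (4π × (6.414 × 10⁶ m)³) = 4854 kg/m³
d_R = 2.44 × 6414 km × (4854/1439)^(1/3)
    = 23470 km

23470 km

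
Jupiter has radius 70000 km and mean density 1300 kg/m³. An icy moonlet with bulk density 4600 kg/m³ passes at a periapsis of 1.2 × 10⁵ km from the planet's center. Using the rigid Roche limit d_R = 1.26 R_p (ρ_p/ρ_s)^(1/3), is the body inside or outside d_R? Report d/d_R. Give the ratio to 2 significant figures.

outside; d/d_R ≈ 2.1

d_R = 1.26 × (70000 km) × (1300/4600)^(1/3) = 57880 km
d/d_R = (1.2 × 10⁵) / (57880) = 2.1
Since d/d_R > 1, the body is outside the Roche limit.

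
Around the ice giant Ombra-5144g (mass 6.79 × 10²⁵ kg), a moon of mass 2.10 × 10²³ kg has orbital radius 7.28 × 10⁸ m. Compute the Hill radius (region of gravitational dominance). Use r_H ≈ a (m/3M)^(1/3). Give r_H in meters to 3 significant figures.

7.35 × 10⁷ m

r_H ≈ a (m/3M)^(1/3)
    = (7.28 × 10⁸) × (2.10 × 10²³ / (3 × 6.79 × 10²⁵))^(1/3)
    = 7.35 × 10⁷ m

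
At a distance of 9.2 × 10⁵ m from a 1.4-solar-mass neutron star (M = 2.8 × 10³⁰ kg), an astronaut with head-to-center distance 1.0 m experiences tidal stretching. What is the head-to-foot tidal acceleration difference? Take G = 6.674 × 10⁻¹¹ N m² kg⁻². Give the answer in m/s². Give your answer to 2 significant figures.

Δa = 4GMr/d³
   = 4 × (6.674 × 10⁻¹¹) × (2.8 × 10³⁰) × (1.0) / (9.2 × 10⁵)³
   = 9.6 × 10² m/s²

9.6 × 10² m/s²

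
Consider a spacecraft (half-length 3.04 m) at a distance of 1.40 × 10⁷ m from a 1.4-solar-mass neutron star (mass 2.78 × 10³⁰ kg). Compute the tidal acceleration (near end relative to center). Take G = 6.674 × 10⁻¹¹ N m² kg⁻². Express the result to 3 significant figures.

4.11 × 10⁻¹ m/s²

Δg = 2GMr/d³
   = 2 × (6.674 × 10⁻¹¹) × (2.78 × 10³⁰) × (3.04) / (1.40 × 10⁷)³
   = 4.11 × 10⁻¹ m/s²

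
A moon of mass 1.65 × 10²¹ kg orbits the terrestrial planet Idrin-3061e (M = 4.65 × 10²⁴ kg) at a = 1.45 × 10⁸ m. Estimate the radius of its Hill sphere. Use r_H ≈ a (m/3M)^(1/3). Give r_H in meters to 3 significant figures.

7.12 × 10⁶ m

r_H ≈ a (m/3M)^(1/3)
    = (1.45 × 10⁸) × (1.65 × 10²¹ / (3 × 4.65 × 10²⁴))^(1/3)
    = 7.12 × 10⁶ m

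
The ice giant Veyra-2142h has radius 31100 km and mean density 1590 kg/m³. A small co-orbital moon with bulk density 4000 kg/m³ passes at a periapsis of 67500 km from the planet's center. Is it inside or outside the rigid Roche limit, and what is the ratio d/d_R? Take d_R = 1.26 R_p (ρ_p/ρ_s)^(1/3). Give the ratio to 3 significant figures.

outside; d/d_R ≈ 2.34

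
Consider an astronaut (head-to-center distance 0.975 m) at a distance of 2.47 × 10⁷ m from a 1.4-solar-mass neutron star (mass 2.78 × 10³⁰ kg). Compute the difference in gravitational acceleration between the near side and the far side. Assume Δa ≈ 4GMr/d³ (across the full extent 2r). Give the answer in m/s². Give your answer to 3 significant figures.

Differencing GM/(d−r)² and GM/(d+r)² to first order in r/d gives 4GMr/d³.
a_tidal = 4GMr/d³
        = 4 × (6.674 × 10⁻¹¹) × (2.78 × 10³⁰) × (0.975) / (2.47 × 10⁷)³
        = 4.80 × 10⁻² m/s²

4.80 × 10⁻² m/s²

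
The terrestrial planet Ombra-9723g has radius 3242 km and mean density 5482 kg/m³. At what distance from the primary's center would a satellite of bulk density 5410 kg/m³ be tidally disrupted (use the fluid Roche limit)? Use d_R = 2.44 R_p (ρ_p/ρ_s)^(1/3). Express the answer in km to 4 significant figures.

7945 km

d_R = 2.44 × 3242 km × (5482/5410)^(1/3)
    = 7945 km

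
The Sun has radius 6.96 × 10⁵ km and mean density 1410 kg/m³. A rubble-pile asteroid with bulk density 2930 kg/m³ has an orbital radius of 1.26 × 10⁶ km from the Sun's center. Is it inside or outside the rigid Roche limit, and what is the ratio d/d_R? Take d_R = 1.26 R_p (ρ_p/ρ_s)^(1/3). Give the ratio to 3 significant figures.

outside; d/d_R ≈ 1.83

d_R = 1.26 × (6.96 × 10⁵ km) × (1410/2930)^(1/3) = 6.872 × 10⁵ km
d/d_R = (1.26 × 10⁶) / (6.872 × 10⁵) = 1.83
Since d/d_R > 1, the body is outside the Roche limit.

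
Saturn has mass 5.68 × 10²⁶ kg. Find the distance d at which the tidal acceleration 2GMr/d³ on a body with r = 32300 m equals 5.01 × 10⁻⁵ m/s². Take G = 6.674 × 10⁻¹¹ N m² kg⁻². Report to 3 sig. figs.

2GMr/d³ = a_tidal  ⇒  d = (2GMr / a_tidal)^(1/3)
d = (2 × 6.674×10⁻¹¹ × (5.68 × 10²⁶) × (32300) / (5.01 × 10⁻⁵))^(1/3)
  = 3.66 × 10⁸ m

3.66 × 10⁸ m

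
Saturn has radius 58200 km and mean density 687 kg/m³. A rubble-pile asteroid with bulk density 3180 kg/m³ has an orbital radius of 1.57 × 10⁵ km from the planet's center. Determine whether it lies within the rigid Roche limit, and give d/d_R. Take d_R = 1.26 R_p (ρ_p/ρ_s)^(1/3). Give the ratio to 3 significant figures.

d_R = 1.26 × (58200 km) × (687/3180)^(1/3) = 44000 km
d/d_R = (1.57 × 10⁵) / (44000) = 3.57
Since d/d_R > 1, the body is outside the Roche limit.

outside; d/d_R ≈ 3.57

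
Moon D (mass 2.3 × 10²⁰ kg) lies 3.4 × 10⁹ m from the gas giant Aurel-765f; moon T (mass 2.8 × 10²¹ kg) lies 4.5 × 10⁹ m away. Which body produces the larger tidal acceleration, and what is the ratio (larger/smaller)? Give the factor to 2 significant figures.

Moon T, by a factor of ≈ 5.3

Tidal acceleration ∝ M/d³, so compare M/d³ for each.
Moon D: (2.3 × 10²⁰) / (3.4 × 10⁹)³ = 5.852 × 10⁻⁹
Moon T: (2.8 × 10²¹) / (4.5 × 10⁹)³ = 3.073 × 10⁻⁸
Ratio (larger/smaller) = 5.3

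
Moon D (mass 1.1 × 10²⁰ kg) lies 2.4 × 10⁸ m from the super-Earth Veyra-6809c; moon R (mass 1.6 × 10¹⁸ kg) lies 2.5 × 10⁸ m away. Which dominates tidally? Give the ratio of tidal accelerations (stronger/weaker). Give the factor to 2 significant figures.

The tide-raising term goes as M/d³ (the gradient of a 1/d² field).
Moon D: (1.1 × 10²⁰) / (2.4 × 10⁸)³ = 7.957 × 10⁻⁶
Moon R: (1.6 × 10¹⁸) / (2.5 × 10⁸)³ = 1.024 × 10⁻⁷
Ratio (larger/smaller) = 78

Moon D, by a factor of ≈ 78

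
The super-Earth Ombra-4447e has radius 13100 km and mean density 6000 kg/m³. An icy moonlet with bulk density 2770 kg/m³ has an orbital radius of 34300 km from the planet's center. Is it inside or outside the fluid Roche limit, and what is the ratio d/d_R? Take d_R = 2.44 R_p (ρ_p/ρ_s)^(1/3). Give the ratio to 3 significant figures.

d_R = 2.44 × (13100 km) × (6000/2770)^(1/3) = 41360 km
d/d_R = (34300) / (41360) = 0.829
Since d/d_R < 1, the body is inside the Roche limit.

inside; d/d_R ≈ 0.829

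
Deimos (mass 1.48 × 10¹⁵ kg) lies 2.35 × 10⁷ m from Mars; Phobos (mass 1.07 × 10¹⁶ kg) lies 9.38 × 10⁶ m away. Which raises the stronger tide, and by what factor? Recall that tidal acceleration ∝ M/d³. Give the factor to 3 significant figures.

The tide-raising term goes as M/d³ (the gradient of a 1/d² field).
Deimos: (1.48 × 10¹⁵) / (2.35 × 10⁷)³ = 1.140 × 10⁻⁷
Phobos: (1.07 × 10¹⁶) / (9.38 × 10⁶)³ = 1.297 × 10⁻⁵
Ratio (larger/smaller) = 114

Phobos, by a factor of ≈ 114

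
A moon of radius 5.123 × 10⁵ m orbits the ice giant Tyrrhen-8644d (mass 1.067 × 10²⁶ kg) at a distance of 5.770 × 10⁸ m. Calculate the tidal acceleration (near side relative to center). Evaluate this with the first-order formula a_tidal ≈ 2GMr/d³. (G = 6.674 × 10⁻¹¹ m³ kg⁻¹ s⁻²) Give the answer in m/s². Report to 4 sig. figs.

3.798 × 10⁻⁵ m/s²

Differencing GM/(d−r)² and GM/d² to first order in r/d gives 2GMr/d³.
Δg = 2GMr/d³
   = 2 × (6.674 × 10⁻¹¹) × (1.067 × 10²⁶) × (5.123 × 10⁵) / (5.770 × 10⁸)³
   = 3.798 × 10⁻⁵ m/s²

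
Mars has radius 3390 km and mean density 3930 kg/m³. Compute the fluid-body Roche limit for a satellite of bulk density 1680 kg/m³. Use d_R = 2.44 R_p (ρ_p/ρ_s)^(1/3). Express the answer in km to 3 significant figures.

11000 km

d_R = 2.44 × 3390 km × (3930/1680)^(1/3)
    = 11000 km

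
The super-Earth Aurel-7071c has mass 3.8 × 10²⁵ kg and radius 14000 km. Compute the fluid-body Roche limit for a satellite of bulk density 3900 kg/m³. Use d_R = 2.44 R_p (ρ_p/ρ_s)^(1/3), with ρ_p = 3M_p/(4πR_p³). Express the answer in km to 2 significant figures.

32000 km

ρ_p = 3M_p/(4πR_p³) = 3 × (3.8 × 10²⁵) / (4π × (1.4 × 10⁷ m)³) = 3300 kg/m³
d_R = 2.44 × 14000 km × (3300/3900)^(1/3)
    = 32000 km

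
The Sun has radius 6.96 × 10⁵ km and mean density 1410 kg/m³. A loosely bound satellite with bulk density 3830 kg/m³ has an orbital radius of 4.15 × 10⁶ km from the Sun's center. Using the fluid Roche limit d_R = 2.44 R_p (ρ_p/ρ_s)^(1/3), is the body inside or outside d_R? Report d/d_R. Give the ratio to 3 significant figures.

outside; d/d_R ≈ 3.41

d_R = 2.44 × (6.96 × 10⁵ km) × (1410/3830)^(1/3) = 1.217 × 10⁶ km
d/d_R = (4.15 × 10⁶) / (1.217 × 10⁶) = 3.41
Since d/d_R > 1, the body is outside the Roche limit.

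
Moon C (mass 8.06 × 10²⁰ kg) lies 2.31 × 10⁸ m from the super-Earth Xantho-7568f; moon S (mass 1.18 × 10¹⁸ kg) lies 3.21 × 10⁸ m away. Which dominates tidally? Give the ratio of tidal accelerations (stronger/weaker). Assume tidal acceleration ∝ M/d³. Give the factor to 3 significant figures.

Tidal acceleration ∝ M/d³, so compare M/d³ for each.
Moon C: (8.06 × 10²⁰) / (2.31 × 10⁸)³ = 6.539 × 10⁻⁵
Moon S: (1.18 × 10¹⁸) / (3.21 × 10⁸)³ = 3.568 × 10⁻⁸
Ratio (larger/smaller) = 1830

Moon C, by a factor of ≈ 1830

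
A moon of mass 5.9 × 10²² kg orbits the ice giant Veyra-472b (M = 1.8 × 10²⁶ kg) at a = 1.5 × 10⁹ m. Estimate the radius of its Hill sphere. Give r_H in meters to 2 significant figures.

7.2 × 10⁷ m

r_H ≈ a (m/3M)^(1/3)
    = (1.5 × 10⁹) × (5.9 × 10²² / (3 × 1.8 × 10²⁶))^(1/3)
    = 7.2 × 10⁷ m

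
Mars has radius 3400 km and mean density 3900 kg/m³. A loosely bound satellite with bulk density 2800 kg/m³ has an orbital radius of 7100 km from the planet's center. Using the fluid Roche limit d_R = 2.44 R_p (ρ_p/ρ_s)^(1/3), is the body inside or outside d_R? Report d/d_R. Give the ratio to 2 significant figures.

d_R = 2.44 × (3400 km) × (3900/2800)^(1/3) = 9265 km
d/d_R = (7100) / (9265) = 0.77
Since d/d_R < 1, the body is inside the Roche limit.

inside; d/d_R ≈ 0.77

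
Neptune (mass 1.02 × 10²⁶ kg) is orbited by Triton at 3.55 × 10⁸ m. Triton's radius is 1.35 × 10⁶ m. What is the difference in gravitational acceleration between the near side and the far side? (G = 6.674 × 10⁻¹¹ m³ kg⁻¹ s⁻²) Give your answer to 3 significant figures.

8.22 × 10⁻⁴ m/s²

The field gradient is 2GM/d³; across the full diameter 2r the difference is 4GMr/d³.
Δg = 4GMr/d³
   = 4 × (6.674 × 10⁻¹¹) × (1.02 × 10²⁶) × (1.35 × 10⁶) / (3.55 × 10⁸)³
   = 8.22 × 10⁻⁴ m/s²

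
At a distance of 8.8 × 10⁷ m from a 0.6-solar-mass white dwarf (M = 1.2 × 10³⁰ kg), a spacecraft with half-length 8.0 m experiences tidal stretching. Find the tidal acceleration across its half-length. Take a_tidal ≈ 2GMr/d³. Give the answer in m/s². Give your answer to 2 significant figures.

a_tidal = 2GMr/d³
        = 2 × (6.674 × 10⁻¹¹) × (1.2 × 10³⁰) × (8.0) / (8.8 × 10⁷)³
        = 1.9 × 10⁻³ m/s²

1.9 × 10⁻³ m/s²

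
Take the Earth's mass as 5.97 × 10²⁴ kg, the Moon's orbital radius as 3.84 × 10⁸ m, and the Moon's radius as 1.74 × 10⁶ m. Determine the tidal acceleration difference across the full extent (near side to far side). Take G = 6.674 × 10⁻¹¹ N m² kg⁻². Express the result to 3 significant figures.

4.90 × 10⁻⁵ m/s²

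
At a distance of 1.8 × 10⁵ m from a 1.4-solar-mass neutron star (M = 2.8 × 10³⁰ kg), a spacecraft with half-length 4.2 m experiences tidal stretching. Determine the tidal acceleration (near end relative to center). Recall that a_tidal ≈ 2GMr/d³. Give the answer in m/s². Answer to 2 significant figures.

2.7 × 10⁵ m/s²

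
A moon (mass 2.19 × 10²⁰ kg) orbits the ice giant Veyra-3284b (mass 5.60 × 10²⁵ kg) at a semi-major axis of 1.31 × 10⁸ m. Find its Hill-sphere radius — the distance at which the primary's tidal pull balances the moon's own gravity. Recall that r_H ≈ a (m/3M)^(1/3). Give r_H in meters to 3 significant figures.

r_H ≈ a (m/3M)^(1/3)
    = (1.31 × 10⁸) × (2.19 × 10²⁰ / (3 × 5.60 × 10²⁵))^(1/3)
    = 1.43 × 10⁶ m

1.43 × 10⁶ m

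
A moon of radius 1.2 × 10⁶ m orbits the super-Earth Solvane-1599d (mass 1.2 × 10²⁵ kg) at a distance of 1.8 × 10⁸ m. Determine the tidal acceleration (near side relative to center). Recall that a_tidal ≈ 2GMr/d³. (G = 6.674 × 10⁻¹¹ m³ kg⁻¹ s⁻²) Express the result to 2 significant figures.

3.3 × 10⁻⁴ m/s²

Δg = 2GMr/d³
   = 2 × (6.674 × 10⁻¹¹) × (1.2 × 10²⁵) × (1.2 × 10⁶) / (1.8 × 10⁸)³
   = 3.3 × 10⁻⁴ m/s²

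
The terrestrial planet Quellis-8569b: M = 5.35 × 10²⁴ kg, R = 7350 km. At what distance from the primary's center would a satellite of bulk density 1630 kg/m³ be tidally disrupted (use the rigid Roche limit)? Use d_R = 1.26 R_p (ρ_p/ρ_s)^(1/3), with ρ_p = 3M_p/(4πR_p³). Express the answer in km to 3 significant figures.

ρ_p = 3M_p/(4πR_p³) = 3 × (5.35 × 10²⁴) / (4π × (7.35 × 10⁶ m)³) = 3220 kg/m³
d_R = 1.26 × 7350 km × (3220/1630)^(1/3)
    = 11600 km

11600 km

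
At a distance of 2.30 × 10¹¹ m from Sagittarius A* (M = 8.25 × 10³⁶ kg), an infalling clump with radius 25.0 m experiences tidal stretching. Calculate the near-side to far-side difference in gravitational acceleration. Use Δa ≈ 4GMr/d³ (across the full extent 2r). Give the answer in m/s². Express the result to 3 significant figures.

4.53 × 10⁻⁶ m/s²

Differencing GM/(d−r)² and GM/(d+r)² to first order in r/d gives 4GMr/d³.
a_tidal = 4GMr/d³
        = 4 × (6.674 × 10⁻¹¹) × (8.25 × 10³⁶) × (25.0) / (2.30 × 10¹¹)³
        = 4.53 × 10⁻⁶ m/s²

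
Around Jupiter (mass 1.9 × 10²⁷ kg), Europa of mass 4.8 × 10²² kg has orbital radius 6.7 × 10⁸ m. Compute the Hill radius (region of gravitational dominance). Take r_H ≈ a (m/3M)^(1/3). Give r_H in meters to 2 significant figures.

r_H ≈ a (m/3M)^(1/3)
    = (6.7 × 10⁸) × (4.8 × 10²² / (3 × 1.9 × 10²⁷))^(1/3)
    = 1.4 × 10⁷ m

1.4 × 10⁷ m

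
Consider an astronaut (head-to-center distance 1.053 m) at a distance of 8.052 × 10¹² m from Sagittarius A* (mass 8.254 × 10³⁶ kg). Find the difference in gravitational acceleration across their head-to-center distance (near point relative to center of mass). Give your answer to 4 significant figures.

2.222 × 10⁻¹² m/s²

a_tidal = 2GMr/d³
        = 2 × (6.674 × 10⁻¹¹) × (8.254 × 10³⁶) × (1.053) / (8.052 × 10¹²)³
        = 2.222 × 10⁻¹² m/s²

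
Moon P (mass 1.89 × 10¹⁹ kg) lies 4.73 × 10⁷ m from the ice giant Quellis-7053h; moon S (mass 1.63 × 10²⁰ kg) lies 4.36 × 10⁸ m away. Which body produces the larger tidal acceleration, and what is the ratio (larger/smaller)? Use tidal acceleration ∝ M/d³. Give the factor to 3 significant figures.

Tidal acceleration ∝ M/d³, so compare M/d³ for each.
Moon P: (1.89 × 10¹⁹) / (4.73 × 10⁷)³ = 1.786 × 10⁻⁴
Moon S: (1.63 × 10²⁰) / (4.36 × 10⁸)³ = 1.967 × 10⁻⁶
Ratio (larger/smaller) = 90.8

Moon P, by a factor of ≈ 90.8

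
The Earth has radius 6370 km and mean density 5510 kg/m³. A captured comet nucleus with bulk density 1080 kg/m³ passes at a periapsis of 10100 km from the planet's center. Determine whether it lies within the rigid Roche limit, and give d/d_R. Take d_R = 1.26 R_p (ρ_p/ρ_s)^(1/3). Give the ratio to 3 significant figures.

d_R = 1.26 × (6370 km) × (5510/1080)^(1/3) = 13820 km
d/d_R = (10100) / (13820) = 0.731
Since d/d_R < 1, the body is inside the Roche limit.

inside; d/d_R ≈ 0.731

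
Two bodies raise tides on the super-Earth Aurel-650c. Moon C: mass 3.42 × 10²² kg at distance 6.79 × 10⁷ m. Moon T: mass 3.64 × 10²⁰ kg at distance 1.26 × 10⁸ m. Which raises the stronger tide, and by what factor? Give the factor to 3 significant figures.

Tidal stretch scales as M/d³; compute that for each body.
Moon C: (3.42 × 10²²) / (6.79 × 10⁷)³ = 1.092 × 10⁻¹
Moon T: (3.64 × 10²⁰) / (1.26 × 10⁸)³ = 1.820 × 10⁻⁴
Ratio (larger/smaller) = 600

Moon C, by a factor of ≈ 600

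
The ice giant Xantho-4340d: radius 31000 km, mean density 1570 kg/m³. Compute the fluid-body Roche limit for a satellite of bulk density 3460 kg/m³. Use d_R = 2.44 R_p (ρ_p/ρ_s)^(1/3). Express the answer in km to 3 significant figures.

58100 km

d_R = 2.44 × 31000 km × (1570/3460)^(1/3)
    = 58100 km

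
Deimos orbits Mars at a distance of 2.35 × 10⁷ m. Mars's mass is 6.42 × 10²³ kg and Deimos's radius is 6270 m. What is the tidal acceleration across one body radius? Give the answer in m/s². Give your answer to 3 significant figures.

4.14 × 10⁻⁵ m/s²

Δa = 2GMr/d³
   = 2 × (6.674 × 10⁻¹¹) × (6.42 × 10²³) × (6270) / (2.35 × 10⁷)³
   = 4.14 × 10⁻⁵ m/s²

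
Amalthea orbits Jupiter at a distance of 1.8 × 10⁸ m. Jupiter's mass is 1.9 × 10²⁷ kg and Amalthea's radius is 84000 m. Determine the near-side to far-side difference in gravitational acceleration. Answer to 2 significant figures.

7.3 × 10⁻³ m/s²

Δa = 4GMr/d³
   = 4 × (6.674 × 10⁻¹¹) × (1.9 × 10²⁷) × (84000) / (1.8 × 10⁸)³
   = 7.3 × 10⁻³ m/s²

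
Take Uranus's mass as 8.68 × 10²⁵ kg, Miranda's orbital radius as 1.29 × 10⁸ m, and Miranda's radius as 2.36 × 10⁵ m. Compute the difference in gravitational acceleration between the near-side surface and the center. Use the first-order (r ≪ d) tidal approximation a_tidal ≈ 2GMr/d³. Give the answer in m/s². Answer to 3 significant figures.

1.27 × 10⁻³ m/s²

Since r ≪ d, expand the inverse-square field across one radius to get the leading 2GMr/d³ term.
Δg = 2GMr/d³
   = 2 × (6.674 × 10⁻¹¹) × (8.68 × 10²⁵) × (2.36 × 10⁵) / (1.29 × 10⁸)³
   = 1.27 × 10⁻³ m/s²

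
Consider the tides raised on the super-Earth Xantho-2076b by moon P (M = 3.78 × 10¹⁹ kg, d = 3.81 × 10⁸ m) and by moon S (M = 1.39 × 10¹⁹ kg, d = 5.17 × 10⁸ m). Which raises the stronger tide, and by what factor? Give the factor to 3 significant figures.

Moon P, by a factor of ≈ 6.79

Tidal acceleration ∝ M/d³, so compare M/d³ for each.
Moon P: (3.78 × 10¹⁹) / (3.81 × 10⁸)³ = 6.835 × 10⁻⁷
Moon S: (1.39 × 10¹⁹) / (5.17 × 10⁸)³ = 1.006 × 10⁻⁷
Ratio (larger/smaller) = 6.79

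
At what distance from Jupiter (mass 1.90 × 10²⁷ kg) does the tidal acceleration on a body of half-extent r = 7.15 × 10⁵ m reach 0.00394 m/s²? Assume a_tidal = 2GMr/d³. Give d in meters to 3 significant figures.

3.58 × 10⁸ m

2GMr/d³ = a_tidal  ⇒  d = (2GMr / a_tidal)^(1/3)
d = (2 × 6.674×10⁻¹¹ × (1.90 × 10²⁷) × (7.15 × 10⁵) / (0.00394))^(1/3)
  = 3.58 × 10⁸ m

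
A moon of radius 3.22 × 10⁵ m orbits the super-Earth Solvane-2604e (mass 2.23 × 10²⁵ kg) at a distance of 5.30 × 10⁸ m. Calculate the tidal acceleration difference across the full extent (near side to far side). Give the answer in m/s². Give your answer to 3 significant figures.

Differencing GM/(d−r)² and GM/(d+r)² to first order in r/d gives 4GMr/d³.
Δa = 4GMr/d³
   = 4 × (6.674 × 10⁻¹¹) × (2.23 × 10²⁵) × (3.22 × 10⁵) / (5.30 × 10⁸)³
   = 1.29 × 10⁻⁵ m/s²

1.29 × 10⁻⁵ m/s²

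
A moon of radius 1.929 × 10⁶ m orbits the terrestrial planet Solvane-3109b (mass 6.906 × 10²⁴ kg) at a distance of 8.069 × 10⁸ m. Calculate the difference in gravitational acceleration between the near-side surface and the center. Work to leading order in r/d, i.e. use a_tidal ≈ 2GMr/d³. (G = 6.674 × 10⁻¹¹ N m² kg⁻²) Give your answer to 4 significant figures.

Since r ≪ d, expand the inverse-square field across one radius to get the leading 2GMr/d³ term.
Δa = 2GMr/d³
   = 2 × (6.674 × 10⁻¹¹) × (6.906 × 10²⁴) × (1.929 × 10⁶) / (8.069 × 10⁸)³
   = 3.385 × 10⁻⁶ m/s²

3.385 × 10⁻⁶ m/s²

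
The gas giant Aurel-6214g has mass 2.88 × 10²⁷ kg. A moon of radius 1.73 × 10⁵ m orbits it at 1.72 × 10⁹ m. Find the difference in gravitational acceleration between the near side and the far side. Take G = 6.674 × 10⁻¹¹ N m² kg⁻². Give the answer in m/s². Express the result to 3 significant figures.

2.61 × 10⁻⁵ m/s²

Near-to-far spans 2r, so the tidal difference is twice the near-to-center value: 4GMr/d³.
Δa = 4GMr/d³
   = 4 × (6.674 × 10⁻¹¹) × (2.88 × 10²⁷) × (1.73 × 10⁵) / (1.72 × 10⁹)³
   = 2.61 × 10⁻⁵ m/s²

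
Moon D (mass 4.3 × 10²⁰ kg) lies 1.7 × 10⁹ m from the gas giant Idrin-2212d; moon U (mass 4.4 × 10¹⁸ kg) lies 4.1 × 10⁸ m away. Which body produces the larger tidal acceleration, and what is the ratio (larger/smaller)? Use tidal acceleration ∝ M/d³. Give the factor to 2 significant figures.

Moon D, by a factor of ≈ 1.4

Compare M/d³ for the two perturbers:
Moon D: (4.3 × 10²⁰) / (1.7 × 10⁹)³ = 8.752 × 10⁻⁸
Moon U: (4.4 × 10¹⁸) / (4.1 × 10⁸)³ = 6.384 × 10⁻⁸
Ratio (larger/smaller) = 1.4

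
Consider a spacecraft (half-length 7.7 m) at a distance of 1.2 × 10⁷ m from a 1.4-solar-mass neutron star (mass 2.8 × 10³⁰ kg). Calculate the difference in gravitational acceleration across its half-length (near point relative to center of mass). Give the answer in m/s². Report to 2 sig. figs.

1.7 m/s²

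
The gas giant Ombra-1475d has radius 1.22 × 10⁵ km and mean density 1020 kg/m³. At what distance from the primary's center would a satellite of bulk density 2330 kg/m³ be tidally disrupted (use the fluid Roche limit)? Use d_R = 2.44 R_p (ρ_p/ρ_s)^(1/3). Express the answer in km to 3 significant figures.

d_R = 2.44 × 1.22 × 10⁵ km × (1020/2330)^(1/3)
    = 2.26 × 10⁵ km

2.26 × 10⁵ km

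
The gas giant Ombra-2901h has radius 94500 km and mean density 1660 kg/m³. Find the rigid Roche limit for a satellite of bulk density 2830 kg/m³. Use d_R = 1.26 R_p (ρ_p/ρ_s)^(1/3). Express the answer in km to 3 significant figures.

99700 km

d_R = 1.26 × 94500 km × (1660/2830)^(1/3)
    = 99700 km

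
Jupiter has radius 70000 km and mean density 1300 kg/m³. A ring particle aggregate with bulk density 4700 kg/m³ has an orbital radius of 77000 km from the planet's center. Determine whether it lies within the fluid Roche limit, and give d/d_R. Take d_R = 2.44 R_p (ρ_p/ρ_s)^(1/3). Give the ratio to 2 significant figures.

inside; d/d_R ≈ 0.69

d_R = 2.44 × (70000 km) × (1300/4700)^(1/3) = 1.113 × 10⁵ km
d/d_R = (77000) / (1.113 × 10⁵) = 0.69
Since d/d_R < 1, the body is inside the Roche limit.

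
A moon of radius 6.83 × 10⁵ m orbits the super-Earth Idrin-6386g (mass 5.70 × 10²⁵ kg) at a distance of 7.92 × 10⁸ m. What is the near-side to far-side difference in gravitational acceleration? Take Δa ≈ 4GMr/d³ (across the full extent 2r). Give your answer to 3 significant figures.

2.09 × 10⁻⁵ m/s²

The field gradient is 2GM/d³; across the full diameter 2r the difference is 4GMr/d³.
Δg = 4GMr/d³
   = 4 × (6.674 × 10⁻¹¹) × (5.70 × 10²⁵) × (6.83 × 10⁵) / (7.92 × 10⁸)³
   = 2.09 × 10⁻⁵ m/s²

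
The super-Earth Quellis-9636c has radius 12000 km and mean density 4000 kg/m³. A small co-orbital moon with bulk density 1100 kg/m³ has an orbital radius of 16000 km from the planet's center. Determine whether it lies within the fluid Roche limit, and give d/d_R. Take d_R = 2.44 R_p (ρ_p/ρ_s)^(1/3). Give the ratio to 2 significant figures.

inside; d/d_R ≈ 0.36

d_R = 2.44 × (12000 km) × (4000/1100)^(1/3) = 45030 km
d/d_R = (16000) / (45030) = 0.36
Since d/d_R < 1, the body is inside the Roche limit.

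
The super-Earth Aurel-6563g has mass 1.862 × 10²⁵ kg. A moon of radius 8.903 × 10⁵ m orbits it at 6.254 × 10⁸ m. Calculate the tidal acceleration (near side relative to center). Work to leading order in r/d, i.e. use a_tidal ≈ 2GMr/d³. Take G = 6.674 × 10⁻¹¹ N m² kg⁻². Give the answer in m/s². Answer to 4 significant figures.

9.046 × 10⁻⁶ m/s²

Δg = 2GMr/d³
   = 2 × (6.674 × 10⁻¹¹) × (1.862 × 10²⁵) × (8.903 × 10⁵) / (6.254 × 10⁸)³
   = 9.046 × 10⁻⁶ m/s²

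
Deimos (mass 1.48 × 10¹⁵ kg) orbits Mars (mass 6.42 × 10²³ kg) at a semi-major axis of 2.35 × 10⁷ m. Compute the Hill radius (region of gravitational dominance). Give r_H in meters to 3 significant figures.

2.15 × 10⁴ m

r_H ≈ a (m/3M)^(1/3)
    = (2.35 × 10⁷) × (1.48 × 10¹⁵ / (3 × 6.42 × 10²³))^(1/3)
    = 2.15 × 10⁴ m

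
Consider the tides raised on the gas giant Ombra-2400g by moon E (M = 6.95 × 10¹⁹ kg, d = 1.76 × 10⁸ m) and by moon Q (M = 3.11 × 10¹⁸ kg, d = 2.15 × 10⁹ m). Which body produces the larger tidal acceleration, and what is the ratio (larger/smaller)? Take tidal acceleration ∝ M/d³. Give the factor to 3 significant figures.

Moon E, by a factor of ≈ 40700

Tidal acceleration ∝ M/d³, so compare M/d³ for each.
Moon E: (6.95 × 10¹⁹) / (1.76 × 10⁸)³ = 1.275 × 10⁻⁵
Moon Q: (3.11 × 10¹⁸) / (2.15 × 10⁹)³ = 3.129 × 10⁻¹⁰
Ratio (larger/smaller) = 40700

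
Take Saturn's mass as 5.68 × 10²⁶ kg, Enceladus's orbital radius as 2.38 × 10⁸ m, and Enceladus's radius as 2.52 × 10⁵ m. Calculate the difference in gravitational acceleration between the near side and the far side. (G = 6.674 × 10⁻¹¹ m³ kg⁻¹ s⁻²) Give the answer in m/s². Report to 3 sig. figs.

2.83 × 10⁻³ m/s²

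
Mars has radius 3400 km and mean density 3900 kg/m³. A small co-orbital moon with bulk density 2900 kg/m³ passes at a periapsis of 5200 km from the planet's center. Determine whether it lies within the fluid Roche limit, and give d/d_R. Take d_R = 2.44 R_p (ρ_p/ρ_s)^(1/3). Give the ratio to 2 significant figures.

d_R = 2.44 × (3400 km) × (3900/2900)^(1/3) = 9157 km
d/d_R = (5200) / (9157) = 0.57
Since d/d_R < 1, the body is inside the Roche limit.

inside; d/d_R ≈ 0.57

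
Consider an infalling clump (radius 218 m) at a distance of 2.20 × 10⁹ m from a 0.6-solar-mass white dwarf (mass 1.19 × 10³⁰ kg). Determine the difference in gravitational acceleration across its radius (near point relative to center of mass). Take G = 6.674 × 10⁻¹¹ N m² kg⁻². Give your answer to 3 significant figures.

3.25 × 10⁻⁶ m/s²

Δa = 2GMr/d³
   = 2 × (6.674 × 10⁻¹¹) × (1.19 × 10³⁰) × (218) / (2.20 × 10⁹)³
   = 3.25 × 10⁻⁶ m/s²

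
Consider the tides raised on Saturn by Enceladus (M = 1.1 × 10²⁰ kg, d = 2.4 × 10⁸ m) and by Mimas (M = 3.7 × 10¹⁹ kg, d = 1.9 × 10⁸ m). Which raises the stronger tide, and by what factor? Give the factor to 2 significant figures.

Compare M/d³ for the two perturbers:
Enceladus: (1.1 × 10²⁰) / (2.4 × 10⁸)³ = 7.957 × 10⁻⁶
Mimas: (3.7 × 10¹⁹) / (1.9 × 10⁸)³ = 5.394 × 10⁻⁶
Ratio (larger/smaller) = 1.5

Enceladus, by a factor of ≈ 1.5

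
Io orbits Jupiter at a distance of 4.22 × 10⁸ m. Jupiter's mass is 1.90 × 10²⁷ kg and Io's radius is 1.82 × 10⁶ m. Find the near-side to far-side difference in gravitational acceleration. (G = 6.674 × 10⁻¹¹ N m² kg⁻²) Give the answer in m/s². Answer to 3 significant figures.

a_tidal = 4GMr/d³
        = 4 × (6.674 × 10⁻¹¹) × (1.90 × 10²⁷) × (1.82 × 10⁶) / (4.22 × 10⁸)³
        = 1.23 × 10⁻² m/s²

1.23 × 10⁻² m/s²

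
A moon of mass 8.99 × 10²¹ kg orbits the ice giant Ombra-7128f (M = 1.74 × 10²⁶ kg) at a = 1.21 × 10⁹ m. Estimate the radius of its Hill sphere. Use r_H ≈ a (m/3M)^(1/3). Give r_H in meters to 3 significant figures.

r_H ≈ a (m/3M)^(1/3)
    = (1.21 × 10⁹) × (8.99 × 10²¹ / (3 × 1.74 × 10²⁶))^(1/3)
    = 3.12 × 10⁷ m

3.12 × 10⁷ m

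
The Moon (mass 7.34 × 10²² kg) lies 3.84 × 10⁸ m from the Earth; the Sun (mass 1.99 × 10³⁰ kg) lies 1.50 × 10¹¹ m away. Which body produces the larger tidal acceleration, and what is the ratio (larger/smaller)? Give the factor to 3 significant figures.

The Moon, by a factor of ≈ 2.20

Compare M/d³ for the two perturbers:
The Moon: (7.34 × 10²²) / (3.84 × 10⁸)³ = 1.296 × 10⁻³
The Sun: (1.99 × 10³⁰) / (1.50 × 10¹¹)³ = 5.896 × 10⁻⁴
Ratio (larger/smaller) = 2.20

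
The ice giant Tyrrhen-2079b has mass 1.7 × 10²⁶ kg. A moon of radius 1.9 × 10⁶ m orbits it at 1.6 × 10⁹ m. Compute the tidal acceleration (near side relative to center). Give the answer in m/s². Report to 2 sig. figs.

Differencing GM/(d−r)² and GM/d² to first order in r/d gives 2GMr/d³.
Δa = 2GMr/d³
   = 2 × (6.674 × 10⁻¹¹) × (1.7 × 10²⁶) × (1.9 × 10⁶) / (1.6 × 10⁹)³
   = 1.1 × 10⁻⁵ m/s²

1.1 × 10⁻⁵ m/s²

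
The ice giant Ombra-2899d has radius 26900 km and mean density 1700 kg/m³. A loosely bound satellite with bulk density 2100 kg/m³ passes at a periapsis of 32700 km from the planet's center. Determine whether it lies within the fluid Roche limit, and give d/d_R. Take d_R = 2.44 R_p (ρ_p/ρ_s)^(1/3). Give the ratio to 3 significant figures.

d_R = 2.44 × (26900 km) × (1700/2100)^(1/3) = 61170 km
d/d_R = (32700) / (61170) = 0.535
Since d/d_R < 1, the body is inside the Roche limit.

inside; d/d_R ≈ 0.535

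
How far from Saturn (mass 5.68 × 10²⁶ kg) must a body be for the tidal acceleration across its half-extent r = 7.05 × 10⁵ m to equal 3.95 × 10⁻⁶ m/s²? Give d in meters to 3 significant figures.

2.38 × 10⁹ m

2GMr/d³ = a_tidal  ⇒  d = (2GMr / a_tidal)^(1/3)
d = (2 × 6.674×10⁻¹¹ × (5.68 × 10²⁶) × (7.05 × 10⁵) / (3.95 × 10⁻⁶))^(1/3)
  = 2.38 × 10⁹ m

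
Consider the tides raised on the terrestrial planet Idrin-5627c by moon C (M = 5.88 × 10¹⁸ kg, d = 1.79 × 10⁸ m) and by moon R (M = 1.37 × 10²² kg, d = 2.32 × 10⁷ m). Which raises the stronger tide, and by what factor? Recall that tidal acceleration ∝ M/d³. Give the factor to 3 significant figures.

Tidal stretch scales as M/d³; compute that for each body.
Moon C: (5.88 × 10¹⁸) / (1.79 × 10⁸)³ = 1.025 × 10⁻⁶
Moon R: (1.37 × 10²²) / (2.32 × 10⁷)³ = 1.097
Ratio (larger/smaller) = 1.07 × 10⁶

Moon R, by a factor of ≈ 1.07 × 10⁶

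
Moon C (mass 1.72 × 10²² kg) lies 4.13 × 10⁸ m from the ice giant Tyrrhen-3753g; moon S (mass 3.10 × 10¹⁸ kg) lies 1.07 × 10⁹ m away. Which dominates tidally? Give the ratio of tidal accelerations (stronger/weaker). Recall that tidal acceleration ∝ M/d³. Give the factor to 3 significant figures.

Moon C, by a factor of ≈ 96500

The tide-raising term goes as M/d³ (the gradient of a 1/d² field).
Moon C: (1.72 × 10²²) / (4.13 × 10⁸)³ = 2.442 × 10⁻⁴
Moon S: (3.10 × 10¹⁸) / (1.07 × 10⁹)³ = 2.531 × 10⁻⁹
Ratio (larger/smaller) = 96500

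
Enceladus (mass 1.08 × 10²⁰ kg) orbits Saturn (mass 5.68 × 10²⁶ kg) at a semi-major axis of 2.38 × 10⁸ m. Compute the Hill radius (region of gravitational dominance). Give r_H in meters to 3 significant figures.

9.49 × 10⁵ m

r_H ≈ a (m/3M)^(1/3)
    = (2.38 × 10⁸) × (1.08 × 10²⁰ / (3 × 5.68 × 10²⁶))^(1/3)
    = 9.49 × 10⁵ m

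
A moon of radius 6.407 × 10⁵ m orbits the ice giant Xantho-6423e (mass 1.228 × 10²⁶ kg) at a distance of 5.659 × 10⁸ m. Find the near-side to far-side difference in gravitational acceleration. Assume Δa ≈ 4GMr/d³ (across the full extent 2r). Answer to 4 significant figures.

Near-to-far spans 2r, so the tidal difference is twice the near-to-center value: 4GMr/d³.
Δa = 4GMr/d³
   = 4 × (6.674 × 10⁻¹¹) × (1.228 × 10²⁶) × (6.407 × 10⁵) / (5.659 × 10⁸)³
   = 1.159 × 10⁻⁴ m/s²

1.159 × 10⁻⁴ m/s²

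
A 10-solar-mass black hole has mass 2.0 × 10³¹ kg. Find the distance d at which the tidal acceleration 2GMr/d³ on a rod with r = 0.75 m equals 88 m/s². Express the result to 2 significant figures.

2.8 × 10⁶ m

2GMr/d³ = a_tidal  ⇒  d = (2GMr / a_tidal)^(1/3)
d = (2 × 6.674×10⁻¹¹ × (2.0 × 10³¹) × (0.75) / (88))^(1/3)
  = 2.8 × 10⁶ m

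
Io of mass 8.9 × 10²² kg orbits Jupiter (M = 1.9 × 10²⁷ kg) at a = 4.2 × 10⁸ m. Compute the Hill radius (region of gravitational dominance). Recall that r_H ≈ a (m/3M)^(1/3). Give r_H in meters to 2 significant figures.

1.0 × 10⁷ m

r_H ≈ a (m/3M)^(1/3)
    = (4.2 × 10⁸) × (8.9 × 10²² / (3 × 1.9 × 10²⁷))^(1/3)
    = 1.0 × 10⁷ m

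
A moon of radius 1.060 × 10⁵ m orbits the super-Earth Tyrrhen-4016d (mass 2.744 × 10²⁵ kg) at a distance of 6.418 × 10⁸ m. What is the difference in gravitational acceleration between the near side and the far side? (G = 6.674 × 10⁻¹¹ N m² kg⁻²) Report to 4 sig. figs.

a_tidal = 4GMr/d³
        = 4 × (6.674 × 10⁻¹¹) × (2.744 × 10²⁵) × (1.060 × 10⁵) / (6.418 × 10⁸)³
        = 2.937 × 10⁻⁶ m/s²

2.937 × 10⁻⁶ m/s²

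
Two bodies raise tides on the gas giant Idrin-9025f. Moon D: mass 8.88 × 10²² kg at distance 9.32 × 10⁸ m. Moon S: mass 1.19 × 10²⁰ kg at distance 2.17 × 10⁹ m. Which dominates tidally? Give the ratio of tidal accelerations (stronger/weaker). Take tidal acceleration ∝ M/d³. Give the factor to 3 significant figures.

Moon D, by a factor of ≈ 9420

The tide-raising term goes as M/d³ (the gradient of a 1/d² field).
Moon D: (8.88 × 10²²) / (9.32 × 10⁸)³ = 1.097 × 10⁻⁴
Moon S: (1.19 × 10²⁰) / (2.17 × 10⁹)³ = 1.165 × 10⁻⁸
Ratio (larger/smaller) = 9420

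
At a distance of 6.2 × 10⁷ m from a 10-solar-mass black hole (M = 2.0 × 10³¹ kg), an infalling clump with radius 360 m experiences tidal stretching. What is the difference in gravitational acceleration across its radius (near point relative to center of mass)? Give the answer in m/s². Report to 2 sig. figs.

Δg = 2GMr/d³
   = 2 × (6.674 × 10⁻¹¹) × (2.0 × 10³¹) × (360) / (6.2 × 10⁷)³
   = 4.0 m/s²

4.0 m/s²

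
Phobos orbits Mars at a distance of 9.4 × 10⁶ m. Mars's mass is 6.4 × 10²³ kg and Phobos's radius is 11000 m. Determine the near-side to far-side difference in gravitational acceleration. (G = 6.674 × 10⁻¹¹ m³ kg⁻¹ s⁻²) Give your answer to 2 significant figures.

2.3 × 10⁻³ m/s²

a_tidal = 4GMr/d³
        = 4 × (6.674 × 10⁻¹¹) × (6.4 × 10²³) × (11000) / (9.4 × 10⁶)³
        = 2.3 × 10⁻³ m/s²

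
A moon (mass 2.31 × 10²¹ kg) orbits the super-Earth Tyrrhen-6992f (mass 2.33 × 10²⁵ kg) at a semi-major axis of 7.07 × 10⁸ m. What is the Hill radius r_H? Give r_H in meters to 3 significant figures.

r_H ≈ a (m/3M)^(1/3)
    = (7.07 × 10⁸) × (2.31 × 10²¹ / (3 × 2.33 × 10²⁵))^(1/3)
    = 2.27 × 10⁷ m

2.27 × 10⁷ m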